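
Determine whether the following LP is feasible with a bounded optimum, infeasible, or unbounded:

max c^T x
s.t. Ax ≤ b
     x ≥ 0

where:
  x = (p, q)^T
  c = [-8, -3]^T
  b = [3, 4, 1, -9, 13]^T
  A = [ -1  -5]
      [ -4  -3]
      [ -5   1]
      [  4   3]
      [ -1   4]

Infeasible (no feasible solution exists)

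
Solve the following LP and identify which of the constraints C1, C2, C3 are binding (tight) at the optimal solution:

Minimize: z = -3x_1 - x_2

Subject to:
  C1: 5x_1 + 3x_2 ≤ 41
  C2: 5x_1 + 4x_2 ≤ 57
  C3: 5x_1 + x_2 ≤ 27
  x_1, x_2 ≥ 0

At x_1 = 4, x_2 = 7, compute slack b - a·x for each constraint:
  C1: 41 − 41 = 0  (binding)
  C2: 57 − 48 = 9  (slack)
  C3: 27 − 27 = 0  (binding)

Optimal: x_1 = 4, x_2 = 7
Binding: C1, C3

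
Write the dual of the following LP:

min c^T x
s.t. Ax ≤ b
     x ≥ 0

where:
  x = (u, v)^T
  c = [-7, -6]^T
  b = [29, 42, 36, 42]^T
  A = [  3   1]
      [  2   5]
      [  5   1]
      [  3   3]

Primal min cᵀx s.t. Ax ≤ b, x ≥ 0  →  Dual max −bᵀy s.t. Aᵀy ≥ −c, y ≥ 0.

Maximize: z = -29y1 - 42y2 - 36y3 - 42y4

Subject to:
  3y1 + 2y2 + 5y3 + 3y4 ≥ 7
  y1 + 5y2 + y3 + 3y4 ≥ 6
  y1, y2, y3, y4 ≥ 0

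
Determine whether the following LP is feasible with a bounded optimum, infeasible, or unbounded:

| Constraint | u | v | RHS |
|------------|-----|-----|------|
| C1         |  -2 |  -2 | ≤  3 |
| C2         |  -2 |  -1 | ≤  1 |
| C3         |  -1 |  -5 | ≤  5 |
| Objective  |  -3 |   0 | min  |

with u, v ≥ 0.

Unbounded (objective can decrease without bound)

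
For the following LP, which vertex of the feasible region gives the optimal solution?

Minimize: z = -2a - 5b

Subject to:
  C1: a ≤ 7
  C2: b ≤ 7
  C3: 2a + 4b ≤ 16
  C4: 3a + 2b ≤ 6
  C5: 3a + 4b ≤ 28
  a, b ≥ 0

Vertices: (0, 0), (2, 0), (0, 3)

Evaluate the objective at each vertex of the feasible region:
  z(0, 0) = 0
  z(2, 0) = -4
  z(0, 3) = -15  ←
The minimum is at a = 0, b = 3.

(0, 3)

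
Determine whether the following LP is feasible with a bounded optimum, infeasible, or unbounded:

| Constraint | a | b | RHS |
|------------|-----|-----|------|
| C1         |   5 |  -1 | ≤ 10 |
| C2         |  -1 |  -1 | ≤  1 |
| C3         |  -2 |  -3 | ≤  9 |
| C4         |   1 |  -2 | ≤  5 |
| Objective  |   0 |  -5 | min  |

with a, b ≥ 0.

Unbounded (objective can decrease without bound)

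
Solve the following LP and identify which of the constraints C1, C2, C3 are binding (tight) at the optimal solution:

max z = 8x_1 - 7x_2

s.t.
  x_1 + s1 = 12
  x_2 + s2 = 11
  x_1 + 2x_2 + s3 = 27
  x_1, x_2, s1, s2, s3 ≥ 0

At x_1 = 12, x_2 = 0, compute slack b - a·x for each constraint:
  C1: 12 − 12 = 0  (binding)
  C2: 11 − 0 = 11  (slack)
  C3: 27 − 12 = 15  (slack)

Optimal: x_1 = 12, x_2 = 0
Binding: C1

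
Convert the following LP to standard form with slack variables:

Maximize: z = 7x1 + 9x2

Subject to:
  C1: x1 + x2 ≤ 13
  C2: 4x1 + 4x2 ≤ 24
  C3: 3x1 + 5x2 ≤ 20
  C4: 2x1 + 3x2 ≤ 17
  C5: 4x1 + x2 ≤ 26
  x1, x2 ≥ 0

max z = 7x1 + 9x2

s.t.
  x1 + x2 + s1 = 13
  4x1 + 4x2 + s2 = 24
  3x1 + 5x2 + s3 = 20
  2x1 + 3x2 + s4 = 17
  4x1 + x2 + s5 = 26
  x1, x2, s1, s2, s3, s4, s5 ≥ 0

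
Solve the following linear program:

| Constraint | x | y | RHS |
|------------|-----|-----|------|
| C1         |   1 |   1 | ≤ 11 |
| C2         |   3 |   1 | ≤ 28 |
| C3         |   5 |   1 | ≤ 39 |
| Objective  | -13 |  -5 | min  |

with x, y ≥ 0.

Evaluate the objective at each vertex of the feasible region:
  z(0, 0) = 0
  z(7.8, 0) = -101.4
  z(7, 4) = -111  ←
  z(0, 11) = -55
The minimum is at x = 7, y = 4.

x = 7, y = 4, z = -111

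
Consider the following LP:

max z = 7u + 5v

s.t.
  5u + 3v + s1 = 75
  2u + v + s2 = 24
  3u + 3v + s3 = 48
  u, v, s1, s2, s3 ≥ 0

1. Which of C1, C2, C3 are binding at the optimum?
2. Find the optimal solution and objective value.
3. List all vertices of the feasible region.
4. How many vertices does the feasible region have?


1. C2, C3
2. u = 8, v = 8, z = 96
3. (0, 0), (12, 0), (8, 8), (0, 16)
4. 4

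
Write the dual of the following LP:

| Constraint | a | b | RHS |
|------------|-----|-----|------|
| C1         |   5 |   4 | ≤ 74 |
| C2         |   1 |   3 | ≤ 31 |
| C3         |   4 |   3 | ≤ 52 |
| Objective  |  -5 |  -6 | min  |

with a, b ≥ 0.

Primal min cᵀx s.t. Ax ≤ b, x ≥ 0  →  Dual max −bᵀy s.t. Aᵀy ≥ −c, y ≥ 0.

Maximize: z = -74y1 - 31y2 - 52y3

Subject to:
  5y1 + y2 + 4y3 ≥ 5
  4y1 + 3y2 + 3y3 ≥ 6
  y1, y2, y3 ≥ 0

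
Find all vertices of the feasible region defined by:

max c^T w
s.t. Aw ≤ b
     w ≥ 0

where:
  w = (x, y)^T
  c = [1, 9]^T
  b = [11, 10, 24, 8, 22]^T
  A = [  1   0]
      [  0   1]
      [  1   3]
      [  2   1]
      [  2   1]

(0, 0), (4, 0), (0, 8)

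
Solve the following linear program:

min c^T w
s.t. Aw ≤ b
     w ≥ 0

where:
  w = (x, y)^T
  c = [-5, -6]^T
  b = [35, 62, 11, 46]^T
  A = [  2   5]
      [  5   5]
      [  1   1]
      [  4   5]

Evaluate the objective at each vertex of the feasible region:
  z(0, 0) = 0
  z(11, 0) = -55
  z(9, 2) = -57  ←
  z(5.5, 4.8) = -56.3
  z(0, 7) = -42
The minimum is at x = 9, y = 2.

x = 9, y = 2, z = -57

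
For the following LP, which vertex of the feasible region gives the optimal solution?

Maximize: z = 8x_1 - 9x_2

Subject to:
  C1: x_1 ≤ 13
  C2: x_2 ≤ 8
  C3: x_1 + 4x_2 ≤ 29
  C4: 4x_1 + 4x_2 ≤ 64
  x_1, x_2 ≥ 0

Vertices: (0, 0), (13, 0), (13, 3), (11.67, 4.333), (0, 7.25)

Evaluate the objective at each vertex of the feasible region:
  z(0, 0) = 0
  z(13, 0) = 104  ←
  z(13, 3) = 77
  z(11.67, 4.333) = 54.33
  z(0, 7.25) = -65.25
The maximum is at x_1 = 13, x_2 = 0.

(13, 0)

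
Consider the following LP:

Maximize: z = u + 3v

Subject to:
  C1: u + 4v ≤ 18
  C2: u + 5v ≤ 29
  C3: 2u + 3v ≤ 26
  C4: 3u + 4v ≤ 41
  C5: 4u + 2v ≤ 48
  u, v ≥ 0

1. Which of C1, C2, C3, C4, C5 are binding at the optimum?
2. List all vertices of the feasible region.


1. C1, C3
2. (0, 0), (12, 0), (11.5, 1), (10, 2), (0, 4.5)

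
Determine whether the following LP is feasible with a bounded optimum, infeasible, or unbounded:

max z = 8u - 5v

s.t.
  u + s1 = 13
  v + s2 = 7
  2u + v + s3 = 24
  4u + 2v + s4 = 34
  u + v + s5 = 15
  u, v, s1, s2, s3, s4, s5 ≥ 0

Feasible with a bounded optimal solution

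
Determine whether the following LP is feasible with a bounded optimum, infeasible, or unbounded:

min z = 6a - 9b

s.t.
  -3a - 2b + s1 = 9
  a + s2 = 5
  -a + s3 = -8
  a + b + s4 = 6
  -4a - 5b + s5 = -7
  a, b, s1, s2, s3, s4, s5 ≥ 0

Infeasible (no feasible solution exists)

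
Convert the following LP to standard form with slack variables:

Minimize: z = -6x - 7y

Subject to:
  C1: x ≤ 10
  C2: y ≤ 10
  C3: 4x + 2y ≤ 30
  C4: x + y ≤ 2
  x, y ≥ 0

min z = -6x - 7y

s.t.
  x + s1 = 10
  y + s2 = 10
  4x + 2y + s3 = 30
  x + y + s4 = 2
  x, y, s1, s2, s3, s4 ≥ 0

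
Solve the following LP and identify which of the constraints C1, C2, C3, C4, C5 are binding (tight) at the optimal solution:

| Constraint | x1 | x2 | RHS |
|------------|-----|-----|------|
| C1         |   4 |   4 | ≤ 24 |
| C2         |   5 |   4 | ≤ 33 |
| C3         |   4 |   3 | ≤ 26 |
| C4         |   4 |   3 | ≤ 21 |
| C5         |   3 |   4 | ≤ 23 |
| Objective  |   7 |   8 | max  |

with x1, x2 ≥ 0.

At x1 = 1, x2 = 5, compute slack b - a·x for each constraint:
  C1: 24 − 24 = 0  (binding)
  C2: 33 − 25 = 8  (slack)
  C3: 26 − 19 = 7  (slack)
  C4: 21 − 19 = 2  (slack)
  C5: 23 − 23 = 0  (binding)

Optimal: x1 = 1, x2 = 5
Binding: C1, C5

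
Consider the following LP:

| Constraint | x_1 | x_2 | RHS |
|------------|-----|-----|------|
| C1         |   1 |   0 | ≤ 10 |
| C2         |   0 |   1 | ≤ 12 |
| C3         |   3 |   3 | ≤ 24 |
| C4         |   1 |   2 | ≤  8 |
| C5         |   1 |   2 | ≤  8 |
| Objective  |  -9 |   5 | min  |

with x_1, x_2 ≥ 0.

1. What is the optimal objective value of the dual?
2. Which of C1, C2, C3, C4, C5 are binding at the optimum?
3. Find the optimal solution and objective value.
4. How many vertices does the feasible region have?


1. -72
2. C3, C4, C5
3. x_1 = 8, x_2 = 0, z = -72
4. 3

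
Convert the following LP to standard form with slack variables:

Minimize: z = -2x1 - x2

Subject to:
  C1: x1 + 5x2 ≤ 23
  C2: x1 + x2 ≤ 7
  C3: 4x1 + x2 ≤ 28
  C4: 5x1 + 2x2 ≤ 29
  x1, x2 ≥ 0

min z = -2x1 - x2

s.t.
  x1 + 5x2 + s1 = 23
  x1 + x2 + s2 = 7
  4x1 + x2 + s3 = 28
  5x1 + 2x2 + s4 = 29
  x1, x2, s1, s2, s3, s4 ≥ 0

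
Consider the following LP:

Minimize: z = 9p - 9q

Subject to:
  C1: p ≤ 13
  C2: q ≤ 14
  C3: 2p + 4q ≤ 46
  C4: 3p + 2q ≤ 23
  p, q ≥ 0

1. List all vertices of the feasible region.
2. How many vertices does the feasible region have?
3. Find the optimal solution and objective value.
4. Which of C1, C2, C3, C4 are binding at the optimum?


1. (0, 0), (7.667, 0), (0, 11.5)
2. 3
3. p = 0, q = 11.5, z = -103.5
4. C3, C4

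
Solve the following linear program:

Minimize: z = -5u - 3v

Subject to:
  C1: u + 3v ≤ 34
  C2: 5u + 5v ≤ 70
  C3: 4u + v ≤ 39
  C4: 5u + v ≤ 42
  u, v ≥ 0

Evaluate the objective at each vertex of the feasible region:
  z(0, 0) = 0
  z(8.4, 0) = -42
  z(7, 7) = -56  ←
  z(4, 10) = -50
  z(0, 11.33) = -34
The minimum is at u = 7, v = 7.

u = 7, v = 7, z = -56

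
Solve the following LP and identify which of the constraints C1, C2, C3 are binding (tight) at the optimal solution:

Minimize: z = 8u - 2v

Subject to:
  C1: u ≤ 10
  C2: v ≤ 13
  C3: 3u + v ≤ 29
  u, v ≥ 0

At u = 0, v = 13, compute slack b - a·x for each constraint:
  C1: 10 − 0 = 10  (slack)
  C2: 13 − 13 = 0  (binding)
  C3: 29 − 13 = 16  (slack)

Optimal: u = 0, v = 13
Binding: C2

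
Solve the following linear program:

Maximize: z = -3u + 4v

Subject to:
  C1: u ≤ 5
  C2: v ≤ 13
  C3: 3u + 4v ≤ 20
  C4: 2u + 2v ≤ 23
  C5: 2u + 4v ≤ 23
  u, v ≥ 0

Evaluate the objective at each vertex of the feasible region:
  z(0, 0) = 0
  z(5, 0) = -15
  z(5, 1.25) = -10
  z(0, 5) = 20  ←
The maximum is at u = 0, v = 5.

u = 0, v = 5, z = 20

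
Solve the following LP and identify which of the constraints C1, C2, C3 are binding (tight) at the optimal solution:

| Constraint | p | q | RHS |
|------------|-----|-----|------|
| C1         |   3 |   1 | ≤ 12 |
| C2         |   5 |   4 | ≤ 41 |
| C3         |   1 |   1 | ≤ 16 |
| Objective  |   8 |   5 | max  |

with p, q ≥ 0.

At p = 1, q = 9, compute slack b - a·x for each constraint:
  C1: 12 − 12 = 0  (binding)
  C2: 41 − 41 = 0  (binding)
  C3: 16 − 10 = 6  (slack)

Optimal: p = 1, q = 9
Binding: C1, C2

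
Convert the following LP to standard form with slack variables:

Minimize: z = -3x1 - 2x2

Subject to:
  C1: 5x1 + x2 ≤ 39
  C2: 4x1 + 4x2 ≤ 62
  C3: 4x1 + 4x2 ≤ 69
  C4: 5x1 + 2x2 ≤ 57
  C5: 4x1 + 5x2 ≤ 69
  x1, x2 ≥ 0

min z = -3x1 - 2x2

s.t.
  5x1 + x2 + s1 = 39
  4x1 + 4x2 + s2 = 62
  4x1 + 4x2 + s3 = 69
  5x1 + 2x2 + s4 = 57
  4x1 + 5x2 + s5 = 69
  x1, x2, s1, s2, s3, s4, s5 ≥ 0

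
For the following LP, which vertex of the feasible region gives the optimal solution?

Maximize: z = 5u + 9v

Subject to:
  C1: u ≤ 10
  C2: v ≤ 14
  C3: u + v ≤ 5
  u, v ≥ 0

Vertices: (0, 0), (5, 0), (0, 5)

Evaluate the objective at each vertex of the feasible region:
  z(0, 0) = 0
  z(5, 0) = 25
  z(0, 5) = 45  ←
The maximum is at u = 0, v = 5.

(0, 5)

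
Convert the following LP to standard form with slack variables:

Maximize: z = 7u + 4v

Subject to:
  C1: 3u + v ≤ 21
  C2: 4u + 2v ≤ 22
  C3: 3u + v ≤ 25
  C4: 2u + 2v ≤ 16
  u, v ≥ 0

max z = 7u + 4v

s.t.
  3u + v + s1 = 21
  4u + 2v + s2 = 22
  3u + v + s3 = 25
  2u + 2v + s4 = 16
  u, v, s1, s2, s3, s4 ≥ 0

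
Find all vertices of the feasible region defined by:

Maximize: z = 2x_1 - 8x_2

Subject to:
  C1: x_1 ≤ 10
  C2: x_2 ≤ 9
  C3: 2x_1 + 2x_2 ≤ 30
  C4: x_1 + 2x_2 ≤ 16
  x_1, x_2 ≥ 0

(0, 0), (10, 0), (10, 3), (0, 8)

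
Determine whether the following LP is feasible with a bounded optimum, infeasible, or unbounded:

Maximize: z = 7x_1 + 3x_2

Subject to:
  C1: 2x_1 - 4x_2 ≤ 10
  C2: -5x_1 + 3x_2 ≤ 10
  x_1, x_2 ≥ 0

Unbounded (objective can increase without bound)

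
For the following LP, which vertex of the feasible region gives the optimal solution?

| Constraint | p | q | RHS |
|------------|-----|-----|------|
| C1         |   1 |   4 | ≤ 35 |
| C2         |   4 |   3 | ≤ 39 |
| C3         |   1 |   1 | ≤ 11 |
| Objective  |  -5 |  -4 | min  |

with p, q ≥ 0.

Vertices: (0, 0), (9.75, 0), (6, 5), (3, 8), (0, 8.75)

Evaluate the objective at each vertex of the feasible region:
  z(0, 0) = 0
  z(9.75, 0) = -48.75
  z(6, 5) = -50  ←
  z(3, 8) = -47
  z(0, 8.75) = -35
The minimum is at p = 6, q = 5.

(6, 5)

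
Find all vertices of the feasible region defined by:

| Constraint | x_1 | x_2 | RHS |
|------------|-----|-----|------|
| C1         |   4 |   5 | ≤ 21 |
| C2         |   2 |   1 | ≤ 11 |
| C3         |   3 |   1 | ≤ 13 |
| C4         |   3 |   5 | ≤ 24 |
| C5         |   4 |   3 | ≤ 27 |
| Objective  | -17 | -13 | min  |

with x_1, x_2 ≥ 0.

(0, 0), (4.333, 0), (4, 1), (0, 4.2)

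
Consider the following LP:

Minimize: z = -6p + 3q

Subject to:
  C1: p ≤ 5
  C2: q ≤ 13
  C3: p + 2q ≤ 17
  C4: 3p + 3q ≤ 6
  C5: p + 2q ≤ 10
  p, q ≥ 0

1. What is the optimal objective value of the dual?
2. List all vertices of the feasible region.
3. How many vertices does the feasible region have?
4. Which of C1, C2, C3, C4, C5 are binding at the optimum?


1. -12
2. (0, 0), (2, 0), (0, 2)
3. 3
4. C4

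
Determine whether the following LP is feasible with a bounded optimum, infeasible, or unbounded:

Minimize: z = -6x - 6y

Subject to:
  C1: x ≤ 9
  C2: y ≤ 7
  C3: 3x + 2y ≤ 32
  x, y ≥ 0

Feasible with a bounded optimal solution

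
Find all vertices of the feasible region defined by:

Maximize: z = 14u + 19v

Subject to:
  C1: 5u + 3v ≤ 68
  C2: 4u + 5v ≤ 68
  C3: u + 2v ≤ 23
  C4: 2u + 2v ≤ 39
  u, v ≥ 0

(0, 0), (13.6, 0), (10.46, 5.231), (7, 8), (0, 11.5)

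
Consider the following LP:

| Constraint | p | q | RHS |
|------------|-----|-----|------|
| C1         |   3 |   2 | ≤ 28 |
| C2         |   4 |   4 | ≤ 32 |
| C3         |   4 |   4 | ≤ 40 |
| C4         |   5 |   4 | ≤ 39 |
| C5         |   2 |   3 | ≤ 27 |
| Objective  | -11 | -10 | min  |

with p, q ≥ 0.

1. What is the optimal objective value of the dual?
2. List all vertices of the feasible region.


1. -87
2. (0, 0), (7.8, 0), (7, 1), (0, 8)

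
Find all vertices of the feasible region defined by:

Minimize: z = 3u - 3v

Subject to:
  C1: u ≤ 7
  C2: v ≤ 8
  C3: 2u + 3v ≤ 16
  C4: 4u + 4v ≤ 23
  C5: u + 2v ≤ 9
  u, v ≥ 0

(0, 0), (5.75, 0), (2.5, 3.25), (0, 4.5)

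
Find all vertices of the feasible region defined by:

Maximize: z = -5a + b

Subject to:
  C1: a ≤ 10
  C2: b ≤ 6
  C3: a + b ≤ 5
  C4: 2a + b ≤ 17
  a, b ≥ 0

(0, 0), (5, 0), (0, 5)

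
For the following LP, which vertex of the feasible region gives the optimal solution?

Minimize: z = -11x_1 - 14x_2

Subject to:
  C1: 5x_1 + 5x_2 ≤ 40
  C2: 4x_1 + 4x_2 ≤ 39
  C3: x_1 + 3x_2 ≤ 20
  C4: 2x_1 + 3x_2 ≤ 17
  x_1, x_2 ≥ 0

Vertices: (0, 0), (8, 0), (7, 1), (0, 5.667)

Evaluate the objective at each vertex of the feasible region:
  z(0, 0) = 0
  z(8, 0) = -88
  z(7, 1) = -91  ←
  z(0, 5.667) = -79.33
The minimum is at x_1 = 7, x_2 = 1.

(7, 1)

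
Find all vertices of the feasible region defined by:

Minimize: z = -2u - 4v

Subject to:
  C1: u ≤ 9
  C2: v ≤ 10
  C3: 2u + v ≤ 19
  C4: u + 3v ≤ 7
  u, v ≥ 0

(0, 0), (7, 0), (0, 2.333)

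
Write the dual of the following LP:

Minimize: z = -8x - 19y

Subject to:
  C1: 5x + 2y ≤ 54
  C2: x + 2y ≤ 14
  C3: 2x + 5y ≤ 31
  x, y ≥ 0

Primal min cᵀx s.t. Ax ≤ b, x ≥ 0  →  Dual max −bᵀy s.t. Aᵀy ≥ −c, y ≥ 0.

Maximize: z = -54y1 - 14y2 - 31y3

Subject to:
  5y1 + y2 + 2y3 ≥ 8
  2y1 + 2y2 + 5y3 ≥ 19
  y1, y2, y3 ≥ 0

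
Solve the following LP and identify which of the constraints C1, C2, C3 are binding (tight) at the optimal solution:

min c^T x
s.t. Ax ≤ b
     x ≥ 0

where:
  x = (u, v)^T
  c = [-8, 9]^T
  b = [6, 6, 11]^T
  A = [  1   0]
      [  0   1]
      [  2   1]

At u = 5.5, v = 0, compute slack b - a·x for each constraint:
  C1: 6 − 5.5 = 0.5  (slack)
  C2: 6 − 0 = 6  (slack)
  C3: 11 − 11 = 0  (binding)

Optimal: u = 5.5, v = 0
Binding: C3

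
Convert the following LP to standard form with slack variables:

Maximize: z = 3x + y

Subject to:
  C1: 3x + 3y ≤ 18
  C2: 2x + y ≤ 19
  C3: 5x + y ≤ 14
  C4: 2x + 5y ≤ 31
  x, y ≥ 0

max z = 3x + y

s.t.
  3x + 3y + s1 = 18
  2x + y + s2 = 19
  5x + y + s3 = 14
  2x + 5y + s4 = 31
  x, y, s1, s2, s3, s4 ≥ 0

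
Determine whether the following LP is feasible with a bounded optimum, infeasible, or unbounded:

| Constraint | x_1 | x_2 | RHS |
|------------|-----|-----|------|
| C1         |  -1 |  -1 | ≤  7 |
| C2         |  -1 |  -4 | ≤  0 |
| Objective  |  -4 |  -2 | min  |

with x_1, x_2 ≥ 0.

Unbounded (objective can decrease without bound)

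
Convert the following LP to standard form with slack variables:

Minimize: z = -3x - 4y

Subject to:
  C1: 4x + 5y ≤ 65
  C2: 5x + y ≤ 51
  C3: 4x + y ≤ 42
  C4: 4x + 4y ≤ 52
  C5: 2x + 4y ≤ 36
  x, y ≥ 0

min z = -3x - 4y

s.t.
  4x + 5y + s1 = 65
  5x + y + s2 = 51
  4x + y + s3 = 42
  4x + 4y + s4 = 52
  2x + 4y + s5 = 36
  x, y, s1, s2, s3, s4, s5 ≥ 0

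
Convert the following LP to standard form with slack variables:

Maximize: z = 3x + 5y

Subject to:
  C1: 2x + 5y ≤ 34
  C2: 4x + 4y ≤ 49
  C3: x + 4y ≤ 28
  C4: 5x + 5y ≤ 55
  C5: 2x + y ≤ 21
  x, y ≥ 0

max z = 3x + 5y

s.t.
  2x + 5y + s1 = 34
  4x + 4y + s2 = 49
  x + 4y + s3 = 28
  5x + 5y + s4 = 55
  2x + y + s5 = 21
  x, y, s1, s2, s3, s4, s5 ≥ 0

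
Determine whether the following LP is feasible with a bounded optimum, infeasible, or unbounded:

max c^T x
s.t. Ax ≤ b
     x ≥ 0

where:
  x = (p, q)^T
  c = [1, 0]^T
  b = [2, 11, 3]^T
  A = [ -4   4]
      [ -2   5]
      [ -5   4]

Unbounded (objective can increase without bound)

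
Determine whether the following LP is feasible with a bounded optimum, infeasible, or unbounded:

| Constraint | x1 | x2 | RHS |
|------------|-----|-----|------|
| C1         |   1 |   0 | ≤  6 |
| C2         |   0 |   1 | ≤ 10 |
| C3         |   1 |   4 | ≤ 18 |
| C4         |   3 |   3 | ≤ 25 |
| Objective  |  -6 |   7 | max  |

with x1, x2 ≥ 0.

Feasible with a bounded optimal solution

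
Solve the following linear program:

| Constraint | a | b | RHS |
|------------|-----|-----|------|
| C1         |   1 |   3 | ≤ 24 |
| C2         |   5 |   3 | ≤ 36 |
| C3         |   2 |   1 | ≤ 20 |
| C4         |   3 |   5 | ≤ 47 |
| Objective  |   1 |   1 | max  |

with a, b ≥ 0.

Evaluate the objective at each vertex of the feasible region:
  z(0, 0) = 0
  z(7.2, 0) = 7.2
  z(3, 7) = 10  ←
  z(0, 8) = 8
The maximum is at a = 3, b = 7.

a = 3, b = 7, z = 10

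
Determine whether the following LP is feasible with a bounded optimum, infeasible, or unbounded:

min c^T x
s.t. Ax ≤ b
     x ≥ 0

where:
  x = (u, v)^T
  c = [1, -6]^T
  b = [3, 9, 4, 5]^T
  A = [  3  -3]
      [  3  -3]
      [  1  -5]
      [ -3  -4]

Unbounded (objective can decrease without bound)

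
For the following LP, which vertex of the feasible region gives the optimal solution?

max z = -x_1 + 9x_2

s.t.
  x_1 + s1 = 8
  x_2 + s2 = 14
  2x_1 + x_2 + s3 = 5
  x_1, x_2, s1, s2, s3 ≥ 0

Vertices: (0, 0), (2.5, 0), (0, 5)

Evaluate the objective at each vertex of the feasible region:
  z(0, 0) = 0
  z(2.5, 0) = -2.5
  z(0, 5) = 45  ←
The maximum is at x_1 = 0, x_2 = 5.

(0, 5)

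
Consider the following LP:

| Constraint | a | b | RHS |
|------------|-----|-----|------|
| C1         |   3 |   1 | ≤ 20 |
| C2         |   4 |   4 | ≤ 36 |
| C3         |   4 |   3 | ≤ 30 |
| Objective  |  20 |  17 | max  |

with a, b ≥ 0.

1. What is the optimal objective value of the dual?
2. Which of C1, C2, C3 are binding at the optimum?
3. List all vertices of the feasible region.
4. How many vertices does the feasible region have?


1. 162
2. C2, C3
3. (0, 0), (6.667, 0), (6, 2), (3, 6), (0, 9)
4. 5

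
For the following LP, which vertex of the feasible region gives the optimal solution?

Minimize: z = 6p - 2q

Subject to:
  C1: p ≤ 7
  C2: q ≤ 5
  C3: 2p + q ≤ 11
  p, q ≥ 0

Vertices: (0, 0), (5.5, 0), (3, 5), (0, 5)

Evaluate the objective at each vertex of the feasible region:
  z(0, 0) = 0
  z(5.5, 0) = 33
  z(3, 5) = 8
  z(0, 5) = -10  ←
The minimum is at p = 0, q = 5.

(0, 5)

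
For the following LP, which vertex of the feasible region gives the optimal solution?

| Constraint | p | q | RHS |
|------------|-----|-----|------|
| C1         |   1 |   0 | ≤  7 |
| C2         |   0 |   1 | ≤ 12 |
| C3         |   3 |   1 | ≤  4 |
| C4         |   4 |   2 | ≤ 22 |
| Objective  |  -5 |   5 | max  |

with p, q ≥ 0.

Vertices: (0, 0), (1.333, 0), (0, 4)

Evaluate the objective at each vertex of the feasible region:
  z(0, 0) = 0
  z(1.333, 0) = -6.667
  z(0, 4) = 20  ←
The maximum is at p = 0, q = 4.

(0, 4)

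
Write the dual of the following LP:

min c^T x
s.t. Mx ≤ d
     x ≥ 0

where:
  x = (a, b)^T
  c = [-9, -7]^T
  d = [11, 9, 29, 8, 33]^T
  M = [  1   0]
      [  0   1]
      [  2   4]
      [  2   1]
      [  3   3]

Primal min cᵀx s.t. Ax ≤ b, x ≥ 0  →  Dual max −bᵀy s.t. Aᵀy ≥ −c, y ≥ 0.

Maximize: z = -11y1 - 9y2 - 29y3 - 8y4 - 33y5

Subject to:
  y1 + 2y3 + 2y4 + 3y5 ≥ 9
  y2 + 4y3 + y4 + 3y5 ≥ 7
  y1, y2, y3, y4, y5 ≥ 0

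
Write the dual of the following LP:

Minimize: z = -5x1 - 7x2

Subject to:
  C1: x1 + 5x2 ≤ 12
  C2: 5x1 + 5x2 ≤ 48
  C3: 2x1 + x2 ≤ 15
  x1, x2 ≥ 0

Primal min cᵀx s.t. Ax ≤ b, x ≥ 0  →  Dual max −bᵀy s.t. Aᵀy ≥ −c, y ≥ 0.

Maximize: z = -12y1 - 48y2 - 15y3

Subject to:
  y1 + 5y2 + 2y3 ≥ 5
  5y1 + 5y2 + y3 ≥ 7
  y1, y2, y3 ≥ 0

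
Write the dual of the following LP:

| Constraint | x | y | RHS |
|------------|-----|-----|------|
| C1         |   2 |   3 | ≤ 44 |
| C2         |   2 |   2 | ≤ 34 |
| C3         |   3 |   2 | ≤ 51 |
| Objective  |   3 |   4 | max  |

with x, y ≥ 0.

Primal max cᵀx s.t. Ax ≤ b, x ≥ 0  →  Dual min bᵀy s.t. Aᵀy ≥ c, y ≥ 0.

Minimize: z = 44y1 + 34y2 + 51y3

Subject to:
  2y1 + 2y2 + 3y3 ≥ 3
  3y1 + 2y2 + 2y3 ≥ 4
  y1, y2, y3 ≥ 0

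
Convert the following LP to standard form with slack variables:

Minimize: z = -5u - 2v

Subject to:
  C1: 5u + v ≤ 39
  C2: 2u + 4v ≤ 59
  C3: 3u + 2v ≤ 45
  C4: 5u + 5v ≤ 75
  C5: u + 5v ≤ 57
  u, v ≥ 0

min z = -5u - 2v

s.t.
  5u + v + s1 = 39
  2u + 4v + s2 = 59
  3u + 2v + s3 = 45
  5u + 5v + s4 = 75
  u + 5v + s5 = 57
  u, v, s1, s2, s3, s4, s5 ≥ 0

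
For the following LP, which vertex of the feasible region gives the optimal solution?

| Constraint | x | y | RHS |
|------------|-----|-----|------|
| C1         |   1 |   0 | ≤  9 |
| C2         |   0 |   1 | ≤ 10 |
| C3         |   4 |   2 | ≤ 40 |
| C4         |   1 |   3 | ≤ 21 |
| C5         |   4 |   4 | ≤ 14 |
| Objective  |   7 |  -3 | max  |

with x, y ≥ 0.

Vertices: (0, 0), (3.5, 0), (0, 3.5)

Evaluate the objective at each vertex of the feasible region:
  z(0, 0) = 0
  z(3.5, 0) = 24.5  ←
  z(0, 3.5) = -10.5
The maximum is at x = 3.5, y = 0.

(3.5, 0)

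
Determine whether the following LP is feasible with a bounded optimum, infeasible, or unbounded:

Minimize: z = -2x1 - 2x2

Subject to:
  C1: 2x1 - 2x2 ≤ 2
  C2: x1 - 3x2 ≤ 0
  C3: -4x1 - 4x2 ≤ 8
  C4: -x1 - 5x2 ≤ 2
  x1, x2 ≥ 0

Unbounded (objective can decrease without bound)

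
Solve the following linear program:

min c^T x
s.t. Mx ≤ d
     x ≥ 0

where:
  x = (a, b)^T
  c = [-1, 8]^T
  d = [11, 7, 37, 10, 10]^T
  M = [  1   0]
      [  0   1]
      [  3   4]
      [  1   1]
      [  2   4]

Evaluate the objective at each vertex of the feasible region:
  z(0, 0) = 0
  z(5, 0) = -5  ←
  z(0, 2.5) = 20
The minimum is at a = 5, b = 0.

a = 5, b = 0, z = -5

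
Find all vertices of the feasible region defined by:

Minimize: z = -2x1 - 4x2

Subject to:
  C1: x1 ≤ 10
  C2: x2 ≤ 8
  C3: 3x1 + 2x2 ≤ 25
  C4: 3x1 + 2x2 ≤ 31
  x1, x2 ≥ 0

(0, 0), (8.333, 0), (3, 8), (0, 8)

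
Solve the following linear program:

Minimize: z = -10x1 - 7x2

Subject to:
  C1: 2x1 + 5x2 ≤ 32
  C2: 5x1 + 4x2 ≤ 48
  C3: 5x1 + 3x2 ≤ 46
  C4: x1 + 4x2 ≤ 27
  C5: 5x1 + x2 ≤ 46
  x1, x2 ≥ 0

Evaluate the objective at each vertex of the feasible region:
  z(0, 0) = 0
  z(9.2, 0) = -92
  z(8, 2) = -94  ←
  z(6.588, 3.765) = -92.24
  z(0, 6.4) = -44.8
The minimum is at x1 = 8, x2 = 2.

x1 = 8, x2 = 2, z = -94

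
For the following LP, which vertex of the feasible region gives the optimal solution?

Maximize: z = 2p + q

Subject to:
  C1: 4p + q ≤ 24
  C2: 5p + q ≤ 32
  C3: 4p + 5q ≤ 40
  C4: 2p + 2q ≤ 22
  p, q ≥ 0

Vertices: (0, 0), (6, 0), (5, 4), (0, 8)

Evaluate the objective at each vertex of the feasible region:
  z(0, 0) = 0
  z(6, 0) = 12
  z(5, 4) = 14  ←
  z(0, 8) = 8
The maximum is at p = 5, q = 4.

(5, 4)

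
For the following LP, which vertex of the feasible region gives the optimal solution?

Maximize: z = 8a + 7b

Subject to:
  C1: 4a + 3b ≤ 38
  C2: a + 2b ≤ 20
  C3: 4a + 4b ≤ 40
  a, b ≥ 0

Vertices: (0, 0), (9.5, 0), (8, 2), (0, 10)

Evaluate the objective at each vertex of the feasible region:
  z(0, 0) = 0
  z(9.5, 0) = 76
  z(8, 2) = 78  ←
  z(0, 10) = 70
The maximum is at a = 8, b = 2.

(8, 2)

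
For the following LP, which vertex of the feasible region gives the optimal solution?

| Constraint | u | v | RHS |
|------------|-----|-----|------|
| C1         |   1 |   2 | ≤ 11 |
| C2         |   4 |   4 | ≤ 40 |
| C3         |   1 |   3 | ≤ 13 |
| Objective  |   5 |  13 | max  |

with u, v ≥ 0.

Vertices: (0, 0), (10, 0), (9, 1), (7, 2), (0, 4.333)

Evaluate the objective at each vertex of the feasible region:
  z(0, 0) = 0
  z(10, 0) = 50
  z(9, 1) = 58
  z(7, 2) = 61  ←
  z(0, 4.333) = 56.33
The maximum is at u = 7, v = 2.

(7, 2)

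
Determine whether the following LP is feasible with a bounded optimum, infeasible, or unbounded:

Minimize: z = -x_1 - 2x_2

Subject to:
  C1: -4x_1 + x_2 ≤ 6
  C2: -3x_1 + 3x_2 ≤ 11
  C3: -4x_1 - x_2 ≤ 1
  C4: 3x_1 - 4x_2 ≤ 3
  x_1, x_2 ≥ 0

Unbounded (objective can decrease without bound)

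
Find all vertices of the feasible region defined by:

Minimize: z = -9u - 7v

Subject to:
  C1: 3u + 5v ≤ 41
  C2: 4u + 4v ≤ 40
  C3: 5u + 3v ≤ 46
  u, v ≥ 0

(0, 0), (9.2, 0), (8, 2), (4.5, 5.5), (0, 8.2)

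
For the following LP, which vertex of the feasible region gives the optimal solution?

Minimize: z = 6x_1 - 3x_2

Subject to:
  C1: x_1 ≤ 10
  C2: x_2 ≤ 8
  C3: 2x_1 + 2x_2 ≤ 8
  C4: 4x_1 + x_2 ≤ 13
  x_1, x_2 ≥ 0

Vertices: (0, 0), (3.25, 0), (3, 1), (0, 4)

Evaluate the objective at each vertex of the feasible region:
  z(0, 0) = 0
  z(3.25, 0) = 19.5
  z(3, 1) = 15
  z(0, 4) = -12  ←
The minimum is at x_1 = 0, x_2 = 4.

(0, 4)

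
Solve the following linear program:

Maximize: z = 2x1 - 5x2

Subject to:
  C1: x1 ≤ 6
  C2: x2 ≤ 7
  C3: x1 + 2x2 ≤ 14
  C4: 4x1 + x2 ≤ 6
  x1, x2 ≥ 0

Evaluate the objective at each vertex of the feasible region:
  z(0, 0) = 0
  z(1.5, 0) = 3  ←
  z(0, 6) = -30
The maximum is at x1 = 1.5, x2 = 0.

x1 = 1.5, x2 = 0, z = 3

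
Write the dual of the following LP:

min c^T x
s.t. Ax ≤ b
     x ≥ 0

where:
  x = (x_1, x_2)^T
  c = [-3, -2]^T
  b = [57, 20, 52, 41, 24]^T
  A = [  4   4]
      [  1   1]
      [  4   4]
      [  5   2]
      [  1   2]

Primal min cᵀx s.t. Ax ≤ b, x ≥ 0  →  Dual max −bᵀy s.t. Aᵀy ≥ −c, y ≥ 0.

Maximize: z = -57y1 - 20y2 - 52y3 - 41y4 - 24y5

Subject to:
  4y1 + y2 + 4y3 + 5y4 + y5 ≥ 3
  4y1 + y2 + 4y3 + 2y4 + 2y5 ≥ 2
  y1, y2, y3, y4, y5 ≥ 0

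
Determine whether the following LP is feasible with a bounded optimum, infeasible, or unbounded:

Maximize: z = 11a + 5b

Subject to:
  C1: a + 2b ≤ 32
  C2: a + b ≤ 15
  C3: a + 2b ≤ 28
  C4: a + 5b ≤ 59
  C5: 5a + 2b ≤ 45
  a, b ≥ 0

Feasible with a bounded optimal solution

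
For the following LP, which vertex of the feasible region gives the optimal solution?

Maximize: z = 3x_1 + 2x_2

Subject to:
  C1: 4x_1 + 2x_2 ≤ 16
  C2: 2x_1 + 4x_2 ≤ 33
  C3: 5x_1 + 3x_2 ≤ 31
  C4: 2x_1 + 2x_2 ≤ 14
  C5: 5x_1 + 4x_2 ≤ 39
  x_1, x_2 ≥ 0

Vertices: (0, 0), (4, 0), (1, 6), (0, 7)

Evaluate the objective at each vertex of the feasible region:
  z(0, 0) = 0
  z(4, 0) = 12
  z(1, 6) = 15  ←
  z(0, 7) = 14
The maximum is at x_1 = 1, x_2 = 6.

(1, 6)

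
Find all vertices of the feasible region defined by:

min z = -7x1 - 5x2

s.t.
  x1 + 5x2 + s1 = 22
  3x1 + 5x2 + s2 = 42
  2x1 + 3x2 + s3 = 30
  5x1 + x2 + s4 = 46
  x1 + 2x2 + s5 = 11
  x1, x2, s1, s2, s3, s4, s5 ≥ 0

(0, 0), (9.2, 0), (9, 1), (3.667, 3.667), (0, 4.4)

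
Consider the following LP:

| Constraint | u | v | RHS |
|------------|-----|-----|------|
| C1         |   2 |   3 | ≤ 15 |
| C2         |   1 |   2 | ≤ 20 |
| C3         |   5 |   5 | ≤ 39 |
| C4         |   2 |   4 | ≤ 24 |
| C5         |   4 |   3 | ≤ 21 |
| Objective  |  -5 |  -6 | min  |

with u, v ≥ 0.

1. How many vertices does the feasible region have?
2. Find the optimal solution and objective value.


1. 4
2. u = 3, v = 3, z = -33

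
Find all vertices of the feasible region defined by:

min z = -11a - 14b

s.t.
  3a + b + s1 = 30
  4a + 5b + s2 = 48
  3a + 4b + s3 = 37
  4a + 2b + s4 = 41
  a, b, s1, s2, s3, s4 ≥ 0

(0, 0), (10, 0), (9.5, 1.5), (9.083, 2.333), (7, 4), (0, 9.25)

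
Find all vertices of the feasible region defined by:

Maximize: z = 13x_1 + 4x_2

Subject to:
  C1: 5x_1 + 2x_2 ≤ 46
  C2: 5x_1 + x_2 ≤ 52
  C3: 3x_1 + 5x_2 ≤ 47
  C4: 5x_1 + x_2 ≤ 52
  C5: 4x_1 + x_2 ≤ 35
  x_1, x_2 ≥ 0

(0, 0), (8.75, 0), (8, 3), (7.158, 5.105), (0, 9.4)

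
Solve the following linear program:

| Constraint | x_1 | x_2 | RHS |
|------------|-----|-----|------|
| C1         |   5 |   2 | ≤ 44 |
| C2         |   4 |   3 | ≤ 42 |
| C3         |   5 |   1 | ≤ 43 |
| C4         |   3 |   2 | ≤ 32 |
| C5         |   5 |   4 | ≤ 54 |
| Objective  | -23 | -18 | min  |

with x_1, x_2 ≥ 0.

Evaluate the objective at each vertex of the feasible region:
  z(0, 0) = 0
  z(8.6, 0) = -197.8
  z(8.4, 1) = -211.2
  z(6.857, 4.857) = -245.1
  z(6, 6) = -246  ←
  z(0, 13.5) = -243
The minimum is at x_1 = 6, x_2 = 6.

x_1 = 6, x_2 = 6, z = -246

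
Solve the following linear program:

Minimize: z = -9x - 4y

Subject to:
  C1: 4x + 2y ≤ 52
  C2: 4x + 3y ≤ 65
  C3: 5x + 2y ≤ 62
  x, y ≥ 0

Evaluate the objective at each vertex of the feasible region:
  z(0, 0) = 0
  z(12.4, 0) = -111.6
  z(10, 6) = -114  ←
  z(6.5, 13) = -110.5
  z(0, 21.67) = -86.67
The minimum is at x = 10, y = 6.

x = 10, y = 6, z = -114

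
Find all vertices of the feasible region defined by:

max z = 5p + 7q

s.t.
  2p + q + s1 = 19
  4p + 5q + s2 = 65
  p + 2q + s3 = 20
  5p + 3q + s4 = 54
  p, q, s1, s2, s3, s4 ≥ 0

(0, 0), (9.5, 0), (6, 7), (0, 10)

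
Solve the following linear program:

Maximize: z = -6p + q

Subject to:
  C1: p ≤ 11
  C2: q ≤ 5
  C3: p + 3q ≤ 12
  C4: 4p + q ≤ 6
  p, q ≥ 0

Evaluate the objective at each vertex of the feasible region:
  z(0, 0) = 0
  z(1.5, 0) = -9
  z(0.5455, 3.818) = 0.5455
  z(0, 4) = 4  ←
The maximum is at p = 0, q = 4.

p = 0, q = 4, z = 4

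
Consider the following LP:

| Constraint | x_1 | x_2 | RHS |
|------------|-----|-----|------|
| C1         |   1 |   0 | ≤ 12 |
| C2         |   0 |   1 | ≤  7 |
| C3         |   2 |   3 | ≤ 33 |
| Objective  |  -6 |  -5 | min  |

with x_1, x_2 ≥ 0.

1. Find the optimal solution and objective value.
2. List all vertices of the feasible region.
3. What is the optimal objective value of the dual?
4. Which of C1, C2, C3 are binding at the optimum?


1. x_1 = 12, x_2 = 3, z = -87
2. (0, 0), (12, 0), (12, 3), (6, 7), (0, 7)
3. -87
4. C1, C3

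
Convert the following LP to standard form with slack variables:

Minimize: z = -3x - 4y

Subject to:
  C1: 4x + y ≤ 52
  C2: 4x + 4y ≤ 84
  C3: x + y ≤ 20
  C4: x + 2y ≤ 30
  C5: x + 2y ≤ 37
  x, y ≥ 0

min z = -3x - 4y

s.t.
  4x + y + s1 = 52
  4x + 4y + s2 = 84
  x + y + s3 = 20
  x + 2y + s4 = 30
  x + 2y + s5 = 37
  x, y, s1, s2, s3, s4, s5 ≥ 0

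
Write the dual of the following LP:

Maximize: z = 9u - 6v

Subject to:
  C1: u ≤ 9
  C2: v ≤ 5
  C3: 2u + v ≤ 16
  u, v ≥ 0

Primal max cᵀx s.t. Ax ≤ b, x ≥ 0  →  Dual min bᵀy s.t. Aᵀy ≥ c, y ≥ 0.

Minimize: z = 9y1 + 5y2 + 16y3

Subject to:
  y1 + 2y3 ≥ 9
  y2 + y3 ≥ -6
  y1, y2, y3 ≥ 0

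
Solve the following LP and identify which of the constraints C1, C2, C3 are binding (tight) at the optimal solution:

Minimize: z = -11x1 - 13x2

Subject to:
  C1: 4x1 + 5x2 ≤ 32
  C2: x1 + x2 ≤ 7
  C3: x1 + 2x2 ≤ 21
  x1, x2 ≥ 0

At x1 = 3, x2 = 4, compute slack b - a·x for each constraint:
  C1: 32 − 32 = 0  (binding)
  C2: 7 − 7 = 0  (binding)
  C3: 21 − 11 = 10  (slack)

Optimal: x1 = 3, x2 = 4
Binding: C1, C2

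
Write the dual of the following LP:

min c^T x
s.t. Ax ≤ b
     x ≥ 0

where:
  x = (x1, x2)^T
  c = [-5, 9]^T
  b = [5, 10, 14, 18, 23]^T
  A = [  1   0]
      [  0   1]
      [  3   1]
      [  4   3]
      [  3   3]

Primal min cᵀx s.t. Ax ≤ b, x ≥ 0  →  Dual max −bᵀy s.t. Aᵀy ≥ −c, y ≥ 0.

Maximize: z = -5y1 - 10y2 - 14y3 - 18y4 - 23y5

Subject to:
  y1 + 3y3 + 4y4 + 3y5 ≥ 5
  y2 + y3 + 3y4 + 3y5 ≥ -9
  y1, y2, y3, y4, y5 ≥ 0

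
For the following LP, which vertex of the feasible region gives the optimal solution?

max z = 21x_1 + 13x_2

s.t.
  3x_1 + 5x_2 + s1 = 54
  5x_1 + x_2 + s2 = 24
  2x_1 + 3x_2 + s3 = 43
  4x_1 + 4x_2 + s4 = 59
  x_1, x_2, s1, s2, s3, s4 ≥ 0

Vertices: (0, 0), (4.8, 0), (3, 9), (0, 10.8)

Evaluate the objective at each vertex of the feasible region:
  z(0, 0) = 0
  z(4.8, 0) = 100.8
  z(3, 9) = 180  ←
  z(0, 10.8) = 140.4
The maximum is at x_1 = 3, x_2 = 9.

(3, 9)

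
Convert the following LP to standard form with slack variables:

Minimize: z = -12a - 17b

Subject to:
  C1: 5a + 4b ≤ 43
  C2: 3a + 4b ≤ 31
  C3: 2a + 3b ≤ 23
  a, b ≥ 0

min z = -12a - 17b

s.t.
  5a + 4b + s1 = 43
  3a + 4b + s2 = 31
  2a + 3b + s3 = 23
  a, b, s1, s2, s3 ≥ 0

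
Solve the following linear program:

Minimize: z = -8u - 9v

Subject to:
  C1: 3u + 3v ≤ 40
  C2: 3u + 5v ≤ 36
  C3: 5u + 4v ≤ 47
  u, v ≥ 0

Evaluate the objective at each vertex of the feasible region:
  z(0, 0) = 0
  z(9.4, 0) = -75.2
  z(7, 3) = -83  ←
  z(0, 7.2) = -64.8
The minimum is at u = 7, v = 3.

u = 7, v = 3, z = -83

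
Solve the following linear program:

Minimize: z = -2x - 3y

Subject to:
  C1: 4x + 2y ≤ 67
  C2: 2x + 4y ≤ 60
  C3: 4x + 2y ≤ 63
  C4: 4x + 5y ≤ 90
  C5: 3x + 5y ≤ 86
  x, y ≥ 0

Evaluate the objective at each vertex of the feasible region:
  z(0, 0) = 0
  z(15.75, 0) = -31.5
  z(11.25, 9) = -49.5
  z(10, 10) = -50  ←
  z(0, 15) = -45
The minimum is at x = 10, y = 10.

x = 10, y = 10, z = -50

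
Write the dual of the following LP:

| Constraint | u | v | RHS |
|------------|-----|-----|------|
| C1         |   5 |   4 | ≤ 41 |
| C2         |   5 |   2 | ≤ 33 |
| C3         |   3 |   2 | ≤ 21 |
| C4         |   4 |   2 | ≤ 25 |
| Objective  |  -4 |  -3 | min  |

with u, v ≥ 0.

Primal min cᵀx s.t. Ax ≤ b, x ≥ 0  →  Dual max −bᵀy s.t. Aᵀy ≥ −c, y ≥ 0.

Maximize: z = -41y1 - 33y2 - 21y3 - 25y4

Subject to:
  5y1 + 5y2 + 3y3 + 4y4 ≥ 4
  4y1 + 2y2 + 2y3 + 2y4 ≥ 3
  y1, y2, y3, y4 ≥ 0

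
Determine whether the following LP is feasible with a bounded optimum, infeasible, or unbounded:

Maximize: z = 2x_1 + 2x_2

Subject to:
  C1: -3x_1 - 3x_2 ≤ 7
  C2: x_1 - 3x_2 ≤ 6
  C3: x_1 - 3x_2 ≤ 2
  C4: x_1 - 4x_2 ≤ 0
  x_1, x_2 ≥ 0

Unbounded (objective can increase without bound)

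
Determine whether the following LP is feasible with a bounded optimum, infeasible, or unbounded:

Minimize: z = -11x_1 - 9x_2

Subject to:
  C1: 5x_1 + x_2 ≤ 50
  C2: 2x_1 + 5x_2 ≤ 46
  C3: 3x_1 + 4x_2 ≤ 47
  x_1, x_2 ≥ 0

Feasible with a bounded optimal solution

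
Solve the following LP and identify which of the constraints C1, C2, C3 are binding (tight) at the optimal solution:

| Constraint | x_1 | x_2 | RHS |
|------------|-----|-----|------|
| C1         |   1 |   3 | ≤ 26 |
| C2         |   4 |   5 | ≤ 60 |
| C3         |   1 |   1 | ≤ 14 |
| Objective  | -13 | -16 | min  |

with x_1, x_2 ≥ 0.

At x_1 = 10, x_2 = 4, compute slack b - a·x for each constraint:
  C1: 26 − 22 = 4  (slack)
  C2: 60 − 60 = 0  (binding)
  C3: 14 − 14 = 0  (binding)

Optimal: x_1 = 10, x_2 = 4
Binding: C2, C3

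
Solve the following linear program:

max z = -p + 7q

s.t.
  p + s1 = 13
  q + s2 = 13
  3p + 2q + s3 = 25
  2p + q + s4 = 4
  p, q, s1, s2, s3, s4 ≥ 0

Evaluate the objective at each vertex of the feasible region:
  z(0, 0) = 0
  z(2, 0) = -2
  z(0, 4) = 28  ←
The maximum is at p = 0, q = 4.

p = 0, q = 4, z = 28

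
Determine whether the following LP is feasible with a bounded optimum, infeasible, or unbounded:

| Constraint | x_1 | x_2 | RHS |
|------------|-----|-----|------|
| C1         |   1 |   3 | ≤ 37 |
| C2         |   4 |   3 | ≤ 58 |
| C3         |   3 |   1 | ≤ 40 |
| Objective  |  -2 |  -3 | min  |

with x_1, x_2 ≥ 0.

Feasible with a bounded optimal solution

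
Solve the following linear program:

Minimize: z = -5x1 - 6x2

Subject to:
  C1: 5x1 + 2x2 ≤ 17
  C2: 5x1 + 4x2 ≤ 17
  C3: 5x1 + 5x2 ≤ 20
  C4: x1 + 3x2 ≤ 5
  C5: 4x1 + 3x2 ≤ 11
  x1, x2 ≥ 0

Evaluate the objective at each vertex of the feasible region:
  z(0, 0) = 0
  z(2.75, 0) = -13.75
  z(2, 1) = -16  ←
  z(0, 1.667) = -10
The minimum is at x1 = 2, x2 = 1.

x1 = 2, x2 = 1, z = -16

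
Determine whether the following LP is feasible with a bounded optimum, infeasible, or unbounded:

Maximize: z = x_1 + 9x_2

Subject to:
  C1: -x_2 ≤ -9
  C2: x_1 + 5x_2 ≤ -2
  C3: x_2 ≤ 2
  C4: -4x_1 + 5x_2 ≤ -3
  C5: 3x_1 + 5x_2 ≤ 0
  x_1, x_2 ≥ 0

Infeasible (no feasible solution exists)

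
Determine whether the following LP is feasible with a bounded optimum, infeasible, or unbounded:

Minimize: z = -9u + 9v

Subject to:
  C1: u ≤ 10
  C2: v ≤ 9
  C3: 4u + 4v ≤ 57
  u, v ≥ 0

Feasible with a bounded optimal solution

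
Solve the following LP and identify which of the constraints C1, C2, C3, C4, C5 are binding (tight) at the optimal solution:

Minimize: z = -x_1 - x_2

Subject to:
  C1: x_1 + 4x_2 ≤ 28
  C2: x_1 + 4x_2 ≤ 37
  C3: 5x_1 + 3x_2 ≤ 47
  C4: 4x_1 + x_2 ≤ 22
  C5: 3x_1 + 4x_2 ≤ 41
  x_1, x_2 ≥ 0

At x_1 = 4, x_2 = 6, compute slack b - a·x for each constraint:
  C1: 28 − 28 = 0  (binding)
  C2: 37 − 28 = 9  (slack)
  C3: 47 − 38 = 9  (slack)
  C4: 22 − 22 = 0  (binding)
  C5: 41 − 36 = 5  (slack)

Optimal: x_1 = 4, x_2 = 6
Binding: C1, C4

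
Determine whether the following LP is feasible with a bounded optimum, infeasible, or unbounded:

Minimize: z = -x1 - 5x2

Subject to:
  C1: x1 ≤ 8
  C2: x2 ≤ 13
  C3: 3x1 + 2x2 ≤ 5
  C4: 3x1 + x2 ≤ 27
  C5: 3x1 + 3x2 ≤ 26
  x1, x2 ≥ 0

Feasible with a bounded optimal solution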